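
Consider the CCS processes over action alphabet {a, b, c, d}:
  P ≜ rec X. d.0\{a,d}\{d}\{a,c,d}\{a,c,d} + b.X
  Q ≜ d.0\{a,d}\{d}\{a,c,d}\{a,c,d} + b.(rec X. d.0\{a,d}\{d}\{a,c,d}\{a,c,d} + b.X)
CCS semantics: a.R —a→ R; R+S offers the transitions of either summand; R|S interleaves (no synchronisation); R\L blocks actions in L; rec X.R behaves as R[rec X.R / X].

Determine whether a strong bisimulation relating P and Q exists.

bisimilar

Reachable graph of P (2 states):
  s0 = rec X. d.0\{a,d}\{d}\{a,c,d}\{a,c,d} + b.X → -b-> s0, -d-> s1
  s1 = 0\{a,d}\{d}\{a,c,d}\{a,c,d} → ∅
Reachable graph of Q (3 states):
  t0 = d.0\{a,d}\{d}\{a,c,d}\{a,c,d} + b.(rec X. d.0\{a,d}\{d}\{a,c,d}\{a,c,d} + b.X) → -b-> t1, -d-> t2
  t1 = rec X. d.0\{a,d}\{d}\{a,c,d}\{a,c,d} + b.X → -b-> t1, -d-> t2
  t2 = 0\{a,d}\{d}\{a,c,d}\{a,c,d} → ∅
Partition-refinement fixed point:
  B0 = {s0, t0, t1}
  B1 = {s1, t2}
s0 ∈ B0, t0 ∈ B0 → same block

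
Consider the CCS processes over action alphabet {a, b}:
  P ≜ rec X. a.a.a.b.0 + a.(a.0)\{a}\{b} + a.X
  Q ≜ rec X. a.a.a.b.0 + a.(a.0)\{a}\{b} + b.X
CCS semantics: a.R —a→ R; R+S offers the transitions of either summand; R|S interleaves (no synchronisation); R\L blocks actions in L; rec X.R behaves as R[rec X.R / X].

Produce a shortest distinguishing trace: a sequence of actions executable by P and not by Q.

Reachable graph of P (6 states):
  u0 = rec X. a.a.a.b.0 + a.(a.0)\{a}\{b} + a.X has moves =a=> u0, =a=> u1, =a=> u2
  u1 = (a.0)\{a}\{b} has moves ∅
  u2 = a.a.b.0 has moves =a=> u3
  u3 = a.b.0 has moves =a=> u4
  u4 = b.0 has moves =b=> u5
  u5 = 0 has moves ∅
Reachable graph of Q (6 states):
  v0 = rec X. a.a.a.b.0 + a.(a.0)\{a}\{b} + b.X has moves =a=> v1, =a=> v2, =b=> v0
  v1 = (a.0)\{a}\{b} has moves ∅
  v2 = a.a.b.0 has moves =a=> v3
  v3 = a.b.0 has moves =a=> v4
  v4 = b.0 has moves =b=> v5
  v5 = 0 has moves ∅
Executing aaaa from P (initial set {u0}):
  [1] a ⇒ {u0, u1, u2}
  [2] a ⇒ {u0, u1, u2, u3}
  [3] a ⇒ {u0, u1, u2, u3, u4}
  [4] a ⇒ {u0, u1, u2, u3, u4}
  ✓ P
Executing aaaa from Q (initial set {v0}):
  [1] a ⇒ {v1, v2}
  [2] a ⇒ {v3}
  [3] a ⇒ {v4}
  [4] a ⇒ ∅ (Q stuck)

aaaa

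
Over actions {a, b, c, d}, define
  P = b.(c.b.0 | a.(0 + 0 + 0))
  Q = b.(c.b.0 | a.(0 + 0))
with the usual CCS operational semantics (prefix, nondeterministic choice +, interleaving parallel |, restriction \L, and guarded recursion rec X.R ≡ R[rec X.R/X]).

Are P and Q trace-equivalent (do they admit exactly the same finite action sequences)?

P's transition system — 7 states:
  u0 = b.(c.b.0 | a.(0 + 0 + 0)) ⊢ ··b··> u1
  u1 = c.b.0 | a.(0 + 0 + 0) ⊢ ··a··> u2, ··c··> u3
  u2 = c.b.0 | (0 + 0 + 0) ⊢ ··c··> u4
  u3 = b.0 | a.(0 + 0 + 0) ⊢ ··a··> u4, ··b··> u5
  u4 = b.0 | (0 + 0 + 0) ⊢ ··b··> u6
  u5 = 0 | a.(0 + 0 + 0) ⊢ ··a··> u6
  u6 = 0 | (0 + 0 + 0) ⊢ (no moves)
Q's transition system — 7 states:
  v0 = b.(c.b.0 | a.(0 + 0)) ⊢ ··b··> v1
  v1 = c.b.0 | a.(0 + 0) ⊢ ··a··> v2, ··c··> v3
  v2 = c.b.0 | (0 + 0) ⊢ ··c··> v4
  v3 = b.0 | a.(0 + 0) ⊢ ··a··> v4, ··b··> v5
  v4 = b.0 | (0 + 0) ⊢ ··b··> v6
  v5 = 0 | a.(0 + 0) ⊢ ··a··> v6
  v6 = 0 | (0 + 0) ⊢ (no moves)
Coarsest stable partition (strong bisimilarity classes):
  B0 = {u0, v0}
  B1 = {u1, v1}
  B2 = {u3, v3}
  B3 = {u5, v5}
  B4 = {u6, v6}
  B5 = {u4, v4}
  B6 = {u2, v2}
u0 ∈ B0, v0 ∈ B0 → same block
Bisimilar ⇒ trace-equivalent.

trace-equivalent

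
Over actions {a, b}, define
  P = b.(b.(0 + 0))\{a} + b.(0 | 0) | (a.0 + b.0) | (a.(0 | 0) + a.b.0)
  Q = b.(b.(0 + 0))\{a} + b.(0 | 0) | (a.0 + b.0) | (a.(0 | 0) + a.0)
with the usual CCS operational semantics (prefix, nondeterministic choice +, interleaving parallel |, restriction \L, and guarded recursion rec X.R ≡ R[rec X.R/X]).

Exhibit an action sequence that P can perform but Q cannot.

aabb

P's transition system — 18 states:
  m0 = b.(b.(0 + 0))\{a} + b.(0 | 0) | (a.0 + b.0) | (a.(0 | 0) + a.b.0) has moves =a=> m1, =a=> m2, =a=> m3, =b=> m3, =b=> m4, =b=> m5
  m1 = b.(0 | 0) | (a.0 + b.0) | (0 | 0) has moves =a=> m6, =b=> m6, =b=> m7
  m2 = b.(0 | 0) | (a.0 + b.0) | b.0 has moves =a=> m8, =b=> m10, =b=> m8, =b=> m9
  m3 = b.(0 | 0) | 0 | (a.(0 | 0) + a.b.0) has moves =a=> m6, =a=> m8, =b=> m11
  m4 = (b.(0 + 0))\{a} has moves =b=> m12
  m5 = 0 | 0 | (a.0 + b.0) | (a.(0 | 0) + a.b.0) has moves =a=> m11, =a=> m7, =a=> m9, =b=> m11
  m6 = b.(0 | 0) | 0 | (0 | 0) has moves =b=> m13
  m7 = 0 | 0 | (a.0 + b.0) | (0 | 0) has moves =a=> m13, =b=> m13
  m8 = b.(0 | 0) | 0 | b.0 has moves =b=> m14, =b=> m15
  m9 = 0 | 0 | (a.0 + b.0) | b.0 has moves =a=> m14, =b=> m14, =b=> m16
  m10 = b.(0 | 0) | (a.0 + b.0) | 0 has moves =a=> m15, =b=> m15, =b=> m16
  m11 = 0 | 0 | 0 | (a.(0 | 0) + a.b.0) has moves =a=> m13, =a=> m14
  m12 = (0 + 0)\{a} has moves deadlocked
  m13 = 0 | 0 | 0 | (0 | 0) has moves deadlocked
  m14 = 0 | 0 | 0 | b.0 has moves =b=> m17
  m15 = b.(0 | 0) | 0 | 0 has moves =b=> m17
  m16 = 0 | 0 | (a.0 + b.0) | 0 has moves =a=> m17, =b=> m17
  m17 = 0 | 0 | 0 | 0 has moves deadlocked
Q's transition system — 14 states:
  n0 = b.(b.(0 + 0))\{a} + b.(0 | 0) | (a.0 + b.0) | (a.(0 | 0) + a.0) has moves =a=> n1, =a=> n2, =a=> n3, =b=> n3, =b=> n4, =b=> n5
  n1 = b.(0 | 0) | (a.0 + b.0) | (0 | 0) has moves =a=> n6, =b=> n6, =b=> n7
  n2 = b.(0 | 0) | (a.0 + b.0) | 0 has moves =a=> n8, =b=> n8, =b=> n9
  n3 = b.(0 | 0) | 0 | (a.(0 | 0) + a.0) has moves =a=> n6, =a=> n8, =b=> n10
  n4 = (b.(0 + 0))\{a} has moves =b=> n11
  n5 = 0 | 0 | (a.0 + b.0) | (a.(0 | 0) + a.0) has moves =a=> n10, =a=> n7, =a=> n9, =b=> n10
  n6 = b.(0 | 0) | 0 | (0 | 0) has moves =b=> n12
  n7 = 0 | 0 | (a.0 + b.0) | (0 | 0) has moves =a=> n12, =b=> n12
  n8 = b.(0 | 0) | 0 | 0 has moves =b=> n13
  n9 = 0 | 0 | (a.0 + b.0) | 0 has moves =a=> n13, =b=> n13
  n10 = 0 | 0 | 0 | (a.(0 | 0) + a.0) has moves =a=> n12, =a=> n13
  n11 = (0 + 0)\{a} has moves deadlocked
  n12 = 0 | 0 | 0 | (0 | 0) has moves deadlocked
  n13 = 0 | 0 | 0 | 0 has moves deadlocked
Run σ = ⟨aabb⟩ on P: start {m0}
  [1] a ⇒ {m1, m2, m3}
  [2] a ⇒ {m6, m8}
  [3] b ⇒ {m13, m14, m15}
  [4] b ⇒ {m17}
  — P admits the full trace.
Run σ = ⟨aabb⟩ on Q: start {n0}
  [1] a ⇒ {n1, n2, n3}
  [2] a ⇒ {n6, n8}
  [3] b ⇒ {n12, n13}
  [4] b ⇒ ∅  — Q cannot continue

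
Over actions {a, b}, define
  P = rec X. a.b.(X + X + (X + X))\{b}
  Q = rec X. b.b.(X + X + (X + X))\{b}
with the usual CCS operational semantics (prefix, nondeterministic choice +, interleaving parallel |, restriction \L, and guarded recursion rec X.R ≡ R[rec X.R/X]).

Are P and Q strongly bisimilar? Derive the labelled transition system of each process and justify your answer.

not bisimilar

P's transition system — 4 states:
  u0 = rec X. a.b.(X + X + (X + X))\{b} :: —a→ u1
  u1 = b.((rec X. a.b.(X + X + (X + X))\{b}) + (rec X. a.b.(X + X + (X + X))\{b}) + ((rec X. a.b.(X + X + (X + X))\{b}) + (rec X. a.b.(X + X + (X + X))\{b})))\{b} :: —b→ u2
  u2 = ((rec X. a.b.(X + X + (X + X))\{b}) + (rec X. a.b.(X + X + (X + X))\{b}) + ((rec X. a.b.(X + X + (X + X))\{b}) + (rec X. a.b.(X + X + (X + X))\{b})))\{b} :: —a→ u3
  u3 = (b.((rec X. a.b.(X + X + (X + X))\{b}) + (rec X. a.b.(X + X + (X + X))\{b}) + ((rec X. a.b.(X + X + (X + X))\{b}) + (rec X. a.b.(X + X + (X + X))\{b})))\{b})\{b} :: deadlocked
Q's transition system — 3 states:
  v0 = rec X. b.b.(X + X + (X + X))\{b} :: —b→ v1
  v1 = b.((rec X. b.b.(X + X + (X + X))\{b}) + (rec X. b.b.(X + X + (X + X))\{b}) + ((rec X. b.b.(X + X + (X + X))\{b}) + (rec X. b.b.(X + X + (X + X))\{b})))\{b} :: —b→ v2
  v2 = ((rec X. b.b.(X + X + (X + X))\{b}) + (rec X. b.b.(X + X + (X + X))\{b}) + ((rec X. b.b.(X + X + (X + X))\{b}) + (rec X. b.b.(X + X + (X + X))\{b})))\{b} :: deadlocked
Partition-refinement fixed point:
  B0 = {u0}
  B1 = {u1}
  B2 = {u2}
  B3 = {u3, v2}
  B4 = {v0}
  B5 = {v1}
u0 ∈ B0, v0 ∈ B4 → different blocks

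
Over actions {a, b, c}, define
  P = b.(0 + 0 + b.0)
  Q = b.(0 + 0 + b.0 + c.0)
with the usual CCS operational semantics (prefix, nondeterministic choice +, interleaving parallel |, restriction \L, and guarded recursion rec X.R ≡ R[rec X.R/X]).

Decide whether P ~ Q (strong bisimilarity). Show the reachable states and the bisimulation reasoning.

P's transition system — 3 states:
  u0 = b.(0 + 0 + b.0) | =b=> u1
  u1 = 0 + 0 + b.0 | =b=> u2
  u2 = 0 | ∅
Q's transition system — 3 states:
  v0 = b.(0 + 0 + b.0 + c.0) | =b=> v1
  v1 = 0 + 0 + b.0 + c.0 | =b=> v2, =c=> v2
  v2 = 0 | ∅
Coarsest stable partition (strong bisimilarity classes):
  B0 = {u0}
  B1 = {u1}
  B2 = {u2, v2}
  B3 = {v0}
  B4 = {v1}
u0 ∈ B0, v0 ∈ B3 → different blocks

P ≁ Q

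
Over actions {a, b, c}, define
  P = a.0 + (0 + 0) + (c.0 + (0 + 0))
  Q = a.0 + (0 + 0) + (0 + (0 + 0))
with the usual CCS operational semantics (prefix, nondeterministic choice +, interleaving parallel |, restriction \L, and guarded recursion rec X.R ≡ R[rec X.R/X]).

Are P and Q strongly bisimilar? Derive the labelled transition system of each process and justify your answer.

P's transition system — 2 states:
  p0 = a.0 + (0 + 0) + (c.0 + (0 + 0)) | --a--▸ p1, --c--▸ p1
  p1 = 0 | ·
Q's transition system — 2 states:
  q0 = a.0 + (0 + 0) + (0 + (0 + 0)) | --a--▸ q1
  q1 = 0 | ·
Coarsest stable partition (strong bisimilarity classes):
  B0 = {p0}
  B1 = {p1, q1}
  B2 = {q0}
p0 ∈ B0, q0 ∈ B2 → different blocks

P ≁ Q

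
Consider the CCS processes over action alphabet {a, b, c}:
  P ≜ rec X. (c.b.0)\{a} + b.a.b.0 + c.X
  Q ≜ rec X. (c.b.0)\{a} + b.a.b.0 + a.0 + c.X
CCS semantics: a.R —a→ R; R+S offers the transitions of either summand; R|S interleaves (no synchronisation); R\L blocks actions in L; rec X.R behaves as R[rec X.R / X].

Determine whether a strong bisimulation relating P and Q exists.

LTS(P): 6 reachable states
  u0 = rec X. (c.b.0)\{a} + b.a.b.0 + c.X | --b--▸ u1, --c--▸ u0, --c--▸ u2
  u1 = a.b.0 | --a--▸ u3
  u2 = (b.0)\{a} | --b--▸ u4
  u3 = b.0 | --b--▸ u5
  u4 = 0\{a} | stopped
  u5 = 0 | stopped
LTS(Q): 6 reachable states
  v0 = rec X. (c.b.0)\{a} + b.a.b.0 + a.0 + c.X | --a--▸ v1, --b--▸ v2, --c--▸ v0, --c--▸ v3
  v1 = 0 | stopped
  v2 = a.b.0 | --a--▸ v4
  v3 = (b.0)\{a} | --b--▸ v5
  v4 = b.0 | --b--▸ v1
  v5 = 0\{a} | stopped
Bisimilarity quotient blocks:
  B0 = {u0}
  B1 = {u1, v2}
  B2 = {u2, u3, v3, v4}
  B3 = {u4, u5, v1, v5}
  B4 = {v0}
u0 ∈ B0, v0 ∈ B4 → different blocks

P ≁ Q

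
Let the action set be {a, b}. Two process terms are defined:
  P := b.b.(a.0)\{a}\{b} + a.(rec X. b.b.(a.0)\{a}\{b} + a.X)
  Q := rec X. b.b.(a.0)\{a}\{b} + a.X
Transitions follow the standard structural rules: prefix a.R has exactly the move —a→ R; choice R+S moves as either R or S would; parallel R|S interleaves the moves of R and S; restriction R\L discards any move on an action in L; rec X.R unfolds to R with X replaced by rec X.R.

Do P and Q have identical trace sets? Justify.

P's transition system — 4 states:
  p0 = b.b.(a.0)\{a}\{b} + a.(rec X. b.b.(a.0)\{a}\{b} + a.X) → =a=> p1, =b=> p2
  p1 = rec X. b.b.(a.0)\{a}\{b} + a.X → =a=> p1, =b=> p2
  p2 = b.(a.0)\{a}\{b} → =b=> p3
  p3 = (a.0)\{a}\{b} → deadlocked
Q's transition system — 3 states:
  q0 = rec X. b.b.(a.0)\{a}\{b} + a.X → =a=> q0, =b=> q1
  q1 = b.(a.0)\{a}\{b} → =b=> q2
  q2 = (a.0)\{a}\{b} → deadlocked
Coarsest stable partition (strong bisimilarity classes):
  B0 = {p0, p1, q0}
  B1 = {p2, q1}
  B2 = {p3, q2}
p0 ∈ B0, q0 ∈ B0 → same block
Bisimilar ⇒ trace-equivalent.

trace-equivalent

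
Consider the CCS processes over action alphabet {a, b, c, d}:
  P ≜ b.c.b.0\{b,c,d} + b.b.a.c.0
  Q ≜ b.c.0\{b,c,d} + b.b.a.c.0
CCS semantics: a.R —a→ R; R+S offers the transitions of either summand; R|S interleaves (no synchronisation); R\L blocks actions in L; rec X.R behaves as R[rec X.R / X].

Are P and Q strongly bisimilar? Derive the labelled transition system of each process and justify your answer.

P ≁ Q

P's transition system — 8 states:
  m0 = b.c.b.0\{b,c,d} + b.b.a.c.0 :: ··b··> m1, ··b··> m2
  m1 = b.a.c.0 :: ··b··> m3
  m2 = c.b.0\{b,c,d} :: ··c··> m4
  m3 = a.c.0 :: ··a··> m5
  m4 = b.0\{b,c,d} :: ··b··> m6
  m5 = c.0 :: ··c··> m7
  m6 = 0\{b,c,d} :: ·
  m7 = 0 :: ·
Q's transition system — 7 states:
  n0 = b.c.0\{b,c,d} + b.b.a.c.0 :: ··b··> n1, ··b··> n2
  n1 = b.a.c.0 :: ··b··> n3
  n2 = c.0\{b,c,d} :: ··c··> n4
  n3 = a.c.0 :: ··a··> n5
  n4 = 0\{b,c,d} :: ·
  n5 = c.0 :: ··c··> n6
  n6 = 0 :: ·
Bisimilarity quotient blocks:
  B0 = {m0}
  B1 = {m2}
  B2 = {m4}
  B3 = {m6, m7, n4, n6}
  B4 = {m1, n1}
  B5 = {m3, n3}
  B6 = {m5, n2, n5}
  B7 = {n0}
m0 ∈ B0, n0 ∈ B7 → different blocks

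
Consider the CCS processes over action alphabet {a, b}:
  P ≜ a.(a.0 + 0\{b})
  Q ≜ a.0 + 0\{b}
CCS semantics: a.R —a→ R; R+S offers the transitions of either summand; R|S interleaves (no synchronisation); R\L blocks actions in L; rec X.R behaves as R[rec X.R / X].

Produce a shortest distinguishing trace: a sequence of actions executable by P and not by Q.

aa

LTS(P): 3 reachable states
  m0 = a.(a.0 + 0\{b}) | --a--▸ m1
  m1 = a.0 + 0\{b} | --a--▸ m2
  m2 = 0 | ·
LTS(Q): 2 reachable states
  n0 = a.0 + 0\{b} | --a--▸ n1
  n1 = 0 | ·
Trace ⟨aa⟩ through P, begin at {m0}:
  [1] a ⇒ {m1}
  [2] a ⇒ {m2}
  P completes σ.
Trace ⟨aa⟩ through Q, begin at {n0}:
  [1] a ⇒ {n1}
  [2] a ⇒ ∅ (Q stuck)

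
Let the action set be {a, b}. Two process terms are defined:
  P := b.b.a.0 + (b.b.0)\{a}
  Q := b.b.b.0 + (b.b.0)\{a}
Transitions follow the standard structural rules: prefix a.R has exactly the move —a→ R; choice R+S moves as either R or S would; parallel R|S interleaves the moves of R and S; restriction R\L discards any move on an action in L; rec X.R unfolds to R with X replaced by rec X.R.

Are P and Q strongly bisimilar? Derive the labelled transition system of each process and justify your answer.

NO

LTS(P): 6 reachable states
  m0 = b.b.a.0 + (b.b.0)\{a} → -b-> m1, -b-> m2
  m1 = (b.0)\{a} → -b-> m3
  m2 = b.a.0 → -b-> m4
  m3 = 0\{a} → stopped
  m4 = a.0 → -a-> m5
  m5 = 0 → stopped
LTS(Q): 6 reachable states
  n0 = b.b.b.0 + (b.b.0)\{a} → -b-> n1, -b-> n2
  n1 = (b.0)\{a} → -b-> n3
  n2 = b.b.0 → -b-> n4
  n3 = 0\{a} → stopped
  n4 = b.0 → -b-> n5
  n5 = 0 → stopped
Coarsest stable partition (strong bisimilarity classes):
  B0 = {m0}
  B1 = {m2}
  B2 = {m4}
  B3 = {m3, m5, n3, n5}
  B4 = {m1, n1, n4}
  B5 = {n0}
  B6 = {n2}
m0 ∈ B0, n0 ∈ B5 → different blocks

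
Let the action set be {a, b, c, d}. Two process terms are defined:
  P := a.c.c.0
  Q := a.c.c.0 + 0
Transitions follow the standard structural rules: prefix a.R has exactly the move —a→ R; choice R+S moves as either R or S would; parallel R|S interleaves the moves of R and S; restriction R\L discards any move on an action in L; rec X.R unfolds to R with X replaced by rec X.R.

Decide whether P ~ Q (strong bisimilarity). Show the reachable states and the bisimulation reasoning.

P ~ Q

LTS(P): 4 reachable states
  u0 = a.c.c.0 → -a-> u1
  u1 = c.c.0 → -c-> u2
  u2 = c.0 → -c-> u3
  u3 = 0 → ∅
LTS(Q): 4 reachable states
  v0 = a.c.c.0 + 0 → -a-> v1
  v1 = c.c.0 → -c-> v2
  v2 = c.0 → -c-> v3
  v3 = 0 → ∅
Partition-refinement fixed point:
  B0 = {u0, v0}
  B1 = {u1, v1}
  B2 = {u2, v2}
  B3 = {u3, v3}
u0 ∈ B0, v0 ∈ B0 → same block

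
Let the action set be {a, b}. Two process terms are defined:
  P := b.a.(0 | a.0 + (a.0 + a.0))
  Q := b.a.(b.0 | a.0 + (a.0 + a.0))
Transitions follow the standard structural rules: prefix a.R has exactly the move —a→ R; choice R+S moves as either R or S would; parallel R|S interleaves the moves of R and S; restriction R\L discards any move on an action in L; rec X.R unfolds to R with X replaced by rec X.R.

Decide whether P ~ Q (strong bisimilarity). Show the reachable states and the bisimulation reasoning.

not bisimilar

P's transition system — 5 states:
  m0 = b.a.(0 | a.0 + (a.0 + a.0)) | ··b··> m1
  m1 = a.(0 | a.0 + (a.0 + a.0)) | ··a··> m2
  m2 = 0 | a.0 + (a.0 + a.0) | ··a··> m3, ··a··> m4
  m3 = 0 | stopped
  m4 = 0 | 0 | stopped
Q's transition system — 7 states:
  n0 = b.a.(b.0 | a.0 + (a.0 + a.0)) | ··b··> n1
  n1 = a.(b.0 | a.0 + (a.0 + a.0)) | ··a··> n2
  n2 = b.0 | a.0 + (a.0 + a.0) | ··a··> n3, ··a··> n4, ··b··> n5
  n3 = 0 | stopped
  n4 = b.0 | 0 | ··b··> n6
  n5 = 0 | a.0 | ··a··> n6
  n6 = 0 | 0 | stopped
Bisimilarity quotient blocks:
  B0 = {m0}
  B1 = {m1}
  B2 = {m2, n5}
  B3 = {m3, m4, n3, n6}
  B4 = {n0}
  B5 = {n1}
  B6 = {n2}
  B7 = {n4}
m0 ∈ B0, n0 ∈ B4 → different blocks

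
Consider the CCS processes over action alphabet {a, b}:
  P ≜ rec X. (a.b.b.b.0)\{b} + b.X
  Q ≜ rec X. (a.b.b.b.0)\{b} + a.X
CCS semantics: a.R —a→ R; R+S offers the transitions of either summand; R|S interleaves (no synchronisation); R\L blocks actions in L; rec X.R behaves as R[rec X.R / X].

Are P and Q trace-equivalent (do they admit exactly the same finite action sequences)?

Reachable graph of P (2 states):
  u0 = rec X. (a.b.b.b.0)\{b} + b.X has moves --a--▸ u1, --b--▸ u0
  u1 = (b.b.b.0)\{b} has moves ∅
Reachable graph of Q (2 states):
  v0 = rec X. (a.b.b.b.0)\{b} + a.X has moves --a--▸ v0, --a--▸ v1
  v1 = (b.b.b.0)\{b} has moves ∅
Run σ = ⟨b⟩ on P: start {u0}
  step 1 (b): {u0}
  P completes σ.
Run σ = ⟨b⟩ on Q: start {v0}
  step 1 (b): ∅ (Q stuck)

trace-distinct — witness ⟨b⟩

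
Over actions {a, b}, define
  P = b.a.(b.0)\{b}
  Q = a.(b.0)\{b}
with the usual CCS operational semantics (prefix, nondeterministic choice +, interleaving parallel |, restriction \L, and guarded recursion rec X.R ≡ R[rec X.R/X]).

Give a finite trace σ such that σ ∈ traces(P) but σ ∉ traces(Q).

b

Reachable graph of P (3 states):
  p0 = b.a.(b.0)\{b} | —b→ p1
  p1 = a.(b.0)\{b} | —a→ p2
  p2 = (b.0)\{b} | ∅
Reachable graph of Q (2 states):
  q0 = a.(b.0)\{b} | —a→ q1
  q1 = (b.0)\{b} | ∅
Run σ = ⟨b⟩ on P: start {p0}
  after b @ step 1: {p1}
  P completes σ.
Run σ = ⟨b⟩ on Q: start {q0}
  after b @ step 1: no successor for Q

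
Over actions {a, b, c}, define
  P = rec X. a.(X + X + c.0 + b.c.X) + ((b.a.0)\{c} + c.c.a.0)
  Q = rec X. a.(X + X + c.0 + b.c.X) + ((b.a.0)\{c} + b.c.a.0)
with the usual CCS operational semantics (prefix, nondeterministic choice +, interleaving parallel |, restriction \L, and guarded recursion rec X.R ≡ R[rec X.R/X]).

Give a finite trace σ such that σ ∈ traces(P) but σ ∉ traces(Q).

c

Reachable graph of P (8 states):
  m0 = rec X. a.(X + X + c.0 + b.c.X) + ((b.a.0)\{c} + c.c.a.0) ⊢ ··a··> m1, ··b··> m2, ··c··> m3
  m1 = (rec X. a.(X + X + c.0 + b.c.X) + ((b.a.0)\{c} + c.c.a.0)) + (rec X. a.(X + X + c.0 + b.c.X) + ((b.a.0)\{c} + c.c.a.0)) + c.0 + b.c.(rec X. a.(X + X + c.0 + b.c.X) + ((b.a.0)\{c} + c.c.a.0)) ⊢ ··a··> m1, ··b··> m2, ··b··> m4, ··c··> m3, ··c··> m5
  m2 = (a.0)\{c} ⊢ ··a··> m6
  m3 = c.a.0 ⊢ ··c··> m7
  m4 = c.(rec X. a.(X + X + c.0 + b.c.X) + ((b.a.0)\{c} + c.c.a.0)) ⊢ ··c··> m0
  m5 = 0 ⊢ ∅
  m6 = 0\{c} ⊢ ∅
  m7 = a.0 ⊢ ··a··> m5
Reachable graph of Q (8 states):
  n0 = rec X. a.(X + X + c.0 + b.c.X) + ((b.a.0)\{c} + b.c.a.0) ⊢ ··a··> n1, ··b··> n2, ··b··> n3
  n1 = (rec X. a.(X + X + c.0 + b.c.X) + ((b.a.0)\{c} + b.c.a.0)) + (rec X. a.(X + X + c.0 + b.c.X) + ((b.a.0)\{c} + b.c.a.0)) + c.0 + b.c.(rec X. a.(X + X + c.0 + b.c.X) + ((b.a.0)\{c} + b.c.a.0)) ⊢ ··a··> n1, ··b··> n2, ··b··> n3, ··b··> n4, ··c··> n5
  n2 = (a.0)\{c} ⊢ ··a··> n6
  n3 = c.a.0 ⊢ ··c··> n7
  n4 = c.(rec X. a.(X + X + c.0 + b.c.X) + ((b.a.0)\{c} + b.c.a.0)) ⊢ ··c··> n0
  n5 = 0 ⊢ ∅
  n6 = 0\{c} ⊢ ∅
  n7 = a.0 ⊢ ··a··> n5
Run σ = ⟨c⟩ on P: start {m0}
  after c @ step 1: {m3}
  — P admits the full trace.
Run σ = ⟨c⟩ on Q: start {n0}
  after c @ step 1: no successor for Q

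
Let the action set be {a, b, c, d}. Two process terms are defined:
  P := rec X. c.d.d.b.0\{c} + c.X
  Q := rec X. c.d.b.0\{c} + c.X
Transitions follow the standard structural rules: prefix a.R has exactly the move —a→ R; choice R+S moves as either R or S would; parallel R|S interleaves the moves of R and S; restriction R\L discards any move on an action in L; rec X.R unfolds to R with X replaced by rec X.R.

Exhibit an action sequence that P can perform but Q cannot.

cdd

P's transition system — 5 states:
  m0 = rec X. c.d.d.b.0\{c} + c.X → —c→ m0, —c→ m1
  m1 = d.d.b.0\{c} → —d→ m2
  m2 = d.b.0\{c} → —d→ m3
  m3 = b.0\{c} → —b→ m4
  m4 = 0\{c} → (no moves)
Q's transition system — 4 states:
  n0 = rec X. c.d.b.0\{c} + c.X → —c→ n0, —c→ n1
  n1 = d.b.0\{c} → —d→ n2
  n2 = b.0\{c} → —b→ n3
  n3 = 0\{c} → (no moves)
Trace ⟨cdd⟩ through P, begin at {m0}:
  after c @ step 1: {m0, m1}
  after d @ step 2: {m2}
  after d @ step 3: {m3}
  P completes σ.
Trace ⟨cdd⟩ through Q, begin at {n0}:
  after c @ step 1: {n0, n1}
  after d @ step 2: {n2}
  after d @ step 3: no successor for Q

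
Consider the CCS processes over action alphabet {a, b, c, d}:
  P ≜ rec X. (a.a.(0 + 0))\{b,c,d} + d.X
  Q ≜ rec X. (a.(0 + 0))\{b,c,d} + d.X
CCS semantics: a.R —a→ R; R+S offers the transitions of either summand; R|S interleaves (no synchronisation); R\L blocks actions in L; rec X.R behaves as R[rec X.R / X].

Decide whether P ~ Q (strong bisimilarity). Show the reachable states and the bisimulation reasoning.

Reachable graph of P (3 states):
  p0 = rec X. (a.a.(0 + 0))\{b,c,d} + d.X → —a→ p1, —d→ p0
  p1 = (a.(0 + 0))\{b,c,d} → —a→ p2
  p2 = (0 + 0)\{b,c,d} → stopped
Reachable graph of Q (2 states):
  q0 = rec X. (a.(0 + 0))\{b,c,d} + d.X → —a→ q1, —d→ q0
  q1 = (0 + 0)\{b,c,d} → stopped
Bisimilarity quotient blocks:
  B0 = {p0}
  B1 = {p1}
  B2 = {p2, q1}
  B3 = {q0}
p0 ∈ B0, q0 ∈ B3 → different blocks

P ≁ Q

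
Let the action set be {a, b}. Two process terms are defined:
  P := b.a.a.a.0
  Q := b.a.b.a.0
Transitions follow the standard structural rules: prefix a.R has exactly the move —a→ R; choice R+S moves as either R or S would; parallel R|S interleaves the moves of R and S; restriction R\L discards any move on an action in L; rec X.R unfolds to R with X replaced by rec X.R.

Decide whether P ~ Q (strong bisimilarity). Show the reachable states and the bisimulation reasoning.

NO

P's transition system — 5 states:
  p0 = b.a.a.a.0 has moves -b-> p1
  p1 = a.a.a.0 has moves -a-> p2
  p2 = a.a.0 has moves -a-> p3
  p3 = a.0 has moves -a-> p4
  p4 = 0 has moves ·
Q's transition system — 5 states:
  q0 = b.a.b.a.0 has moves -b-> q1
  q1 = a.b.a.0 has moves -a-> q2
  q2 = b.a.0 has moves -b-> q3
  q3 = a.0 has moves -a-> q4
  q4 = 0 has moves ·
Coarsest stable partition (strong bisimilarity classes):
  B0 = {p0}
  B1 = {p1}
  B2 = {p2}
  B3 = {p3, q3}
  B4 = {p4, q4}
  B5 = {q0}
  B6 = {q1}
  B7 = {q2}
p0 ∈ B0, q0 ∈ B5 → different blocks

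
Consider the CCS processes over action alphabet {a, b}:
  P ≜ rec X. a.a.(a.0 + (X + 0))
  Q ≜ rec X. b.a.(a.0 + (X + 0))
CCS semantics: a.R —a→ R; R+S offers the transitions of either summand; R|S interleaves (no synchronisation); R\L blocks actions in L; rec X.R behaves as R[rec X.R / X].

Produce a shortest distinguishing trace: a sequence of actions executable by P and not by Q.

a

Reachable graph of P (4 states):
  s0 = rec X. a.a.(a.0 + (X + 0)) | -a-> s1
  s1 = a.(a.0 + ((rec X. a.a.(a.0 + (X + 0))) + 0)) | -a-> s2
  s2 = a.0 + ((rec X. a.a.(a.0 + (X + 0))) + 0) | -a-> s1, -a-> s3
  s3 = 0 | deadlocked
Reachable graph of Q (4 states):
  t0 = rec X. b.a.(a.0 + (X + 0)) | -b-> t1
  t1 = a.(a.0 + ((rec X. b.a.(a.0 + (X + 0))) + 0)) | -a-> t2
  t2 = a.0 + ((rec X. b.a.(a.0 + (X + 0))) + 0) | -a-> t3, -b-> t1
  t3 = 0 | deadlocked
Trace ⟨a⟩ through P, begin at {s0}:
  after a @ step 1: {s1}
  ✓ P
Trace ⟨a⟩ through Q, begin at {t0}:
  after a @ step 1: no successor for Q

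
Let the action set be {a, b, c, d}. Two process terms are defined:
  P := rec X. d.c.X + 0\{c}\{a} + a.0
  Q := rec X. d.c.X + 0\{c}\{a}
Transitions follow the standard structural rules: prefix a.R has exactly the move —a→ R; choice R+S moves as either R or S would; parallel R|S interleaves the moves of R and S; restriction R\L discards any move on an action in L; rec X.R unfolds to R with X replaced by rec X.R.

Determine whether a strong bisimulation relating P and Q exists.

P ≁ Q

P's transition system — 3 states:
  m0 = rec X. d.c.X + 0\{c}\{a} + a.0 ⊢ =a=> m1, =d=> m2
  m1 = 0 ⊢ ·
  m2 = c.(rec X. d.c.X + 0\{c}\{a} + a.0) ⊢ =c=> m0
Q's transition system — 2 states:
  n0 = rec X. d.c.X + 0\{c}\{a} ⊢ =d=> n1
  n1 = c.(rec X. d.c.X + 0\{c}\{a}) ⊢ =c=> n0
Bisimilarity quotient blocks:
  B0 = {m0}
  B1 = {m1}
  B2 = {m2}
  B3 = {n0}
  B4 = {n1}
m0 ∈ B0, n0 ∈ B3 → different blocks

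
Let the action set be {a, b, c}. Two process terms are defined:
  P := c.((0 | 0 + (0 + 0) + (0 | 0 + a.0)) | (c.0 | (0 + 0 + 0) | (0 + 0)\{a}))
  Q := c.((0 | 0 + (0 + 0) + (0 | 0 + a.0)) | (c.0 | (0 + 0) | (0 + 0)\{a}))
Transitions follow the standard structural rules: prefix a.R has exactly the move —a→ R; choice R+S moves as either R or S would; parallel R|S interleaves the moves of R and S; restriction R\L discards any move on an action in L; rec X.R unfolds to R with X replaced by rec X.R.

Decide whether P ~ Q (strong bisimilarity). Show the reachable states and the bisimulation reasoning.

LTS(P): 5 reachable states
  p0 = c.((0 | 0 + (0 + 0) + (0 | 0 + a.0)) | (c.0 | (0 + 0 + 0) | (0 + 0)\{a})) → ··c··> p1
  p1 = (0 | 0 + (0 + 0) + (0 | 0 + a.0)) | (c.0 | (0 + 0 + 0) | (0 + 0)\{a}) → ··a··> p2, ··c··> p3
  p2 = 0 | (c.0 | (0 + 0 + 0) | (0 + 0)\{a}) → ··c··> p4
  p3 = (0 | 0 + (0 + 0) + (0 | 0 + a.0)) | (0 | (0 + 0 + 0) | (0 + 0)\{a}) → ··a··> p4
  p4 = 0 | (0 | (0 + 0 + 0) | (0 + 0)\{a}) → ·
LTS(Q): 5 reachable states
  q0 = c.((0 | 0 + (0 + 0) + (0 | 0 + a.0)) | (c.0 | (0 + 0) | (0 + 0)\{a})) → ··c··> q1
  q1 = (0 | 0 + (0 + 0) + (0 | 0 + a.0)) | (c.0 | (0 + 0) | (0 + 0)\{a}) → ··a··> q2, ··c··> q3
  q2 = 0 | (c.0 | (0 + 0) | (0 + 0)\{a}) → ··c··> q4
  q3 = (0 | 0 + (0 + 0) + (0 | 0 + a.0)) | (0 | (0 + 0) | (0 + 0)\{a}) → ··a··> q4
  q4 = 0 | (0 | (0 + 0) | (0 + 0)\{a}) → ·
Coarsest stable partition (strong bisimilarity classes):
  B0 = {p0, q0}
  B1 = {p1, q1}
  B2 = {p2, q2}
  B3 = {p4, q4}
  B4 = {p3, q3}
p0 ∈ B0, q0 ∈ B0 → same block

YES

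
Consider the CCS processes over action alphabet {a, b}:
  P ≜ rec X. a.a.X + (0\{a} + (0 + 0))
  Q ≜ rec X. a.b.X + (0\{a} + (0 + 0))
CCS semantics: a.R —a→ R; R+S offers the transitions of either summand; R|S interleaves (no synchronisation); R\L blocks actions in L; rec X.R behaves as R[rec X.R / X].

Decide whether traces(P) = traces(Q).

LTS(P): 2 reachable states
  m0 = rec X. a.a.X + (0\{a} + (0 + 0)) :: ··a··> m1
  m1 = a.(rec X. a.a.X + (0\{a} + (0 + 0))) :: ··a··> m0
LTS(Q): 2 reachable states
  n0 = rec X. a.b.X + (0\{a} + (0 + 0)) :: ··a··> n1
  n1 = b.(rec X. a.b.X + (0\{a} + (0 + 0))) :: ··b··> n0
Executing aa from P (initial set {m0}):
  after a @ step 1: {m1}
  after a @ step 2: {m0}
  ✓ P
Executing aa from Q (initial set {n0}):
  after a @ step 1: {n1}
  after a @ step 2: no successor for Q

NO — witness ⟨aa⟩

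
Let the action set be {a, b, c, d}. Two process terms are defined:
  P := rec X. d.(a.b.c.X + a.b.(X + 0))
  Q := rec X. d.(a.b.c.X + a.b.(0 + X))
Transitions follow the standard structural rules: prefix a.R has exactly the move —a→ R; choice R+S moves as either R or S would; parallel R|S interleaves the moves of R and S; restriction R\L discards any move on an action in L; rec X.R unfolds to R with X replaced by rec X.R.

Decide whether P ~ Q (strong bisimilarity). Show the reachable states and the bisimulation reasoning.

P ~ Q

LTS(P): 6 reachable states
  p0 = rec X. d.(a.b.c.X + a.b.(X + 0)) :: --d--▸ p1
  p1 = a.b.c.(rec X. d.(a.b.c.X + a.b.(X + 0))) + a.b.((rec X. d.(a.b.c.X + a.b.(X + 0))) + 0) :: --a--▸ p2, --a--▸ p3
  p2 = b.((rec X. d.(a.b.c.X + a.b.(X + 0))) + 0) :: --b--▸ p4
  p3 = b.c.(rec X. d.(a.b.c.X + a.b.(X + 0))) :: --b--▸ p5
  p4 = (rec X. d.(a.b.c.X + a.b.(X + 0))) + 0 :: --d--▸ p1
  p5 = c.(rec X. d.(a.b.c.X + a.b.(X + 0))) :: --c--▸ p0
LTS(Q): 6 reachable states
  q0 = rec X. d.(a.b.c.X + a.b.(0 + X)) :: --d--▸ q1
  q1 = a.b.c.(rec X. d.(a.b.c.X + a.b.(0 + X))) + a.b.(0 + (rec X. d.(a.b.c.X + a.b.(0 + X)))) :: --a--▸ q2, --a--▸ q3
  q2 = b.(0 + (rec X. d.(a.b.c.X + a.b.(0 + X)))) :: --b--▸ q4
  q3 = b.c.(rec X. d.(a.b.c.X + a.b.(0 + X))) :: --b--▸ q5
  q4 = 0 + (rec X. d.(a.b.c.X + a.b.(0 + X))) :: --d--▸ q1
  q5 = c.(rec X. d.(a.b.c.X + a.b.(0 + X))) :: --c--▸ q0
Coarsest stable partition (strong bisimilarity classes):
  B0 = {p0, p4, q0, q4}
  B1 = {p1, q1}
  B2 = {p3, q3}
  B3 = {p5, q5}
  B4 = {p2, q2}
p0 ∈ B0, q0 ∈ B0 → same block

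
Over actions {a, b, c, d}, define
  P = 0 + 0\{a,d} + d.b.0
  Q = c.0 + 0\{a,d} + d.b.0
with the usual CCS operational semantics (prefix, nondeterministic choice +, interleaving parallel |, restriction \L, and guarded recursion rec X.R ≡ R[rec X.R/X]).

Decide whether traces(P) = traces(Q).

P's transition system — 3 states:
  s0 = 0 + 0\{a,d} + d.b.0 ⊢ -d-> s1
  s1 = b.0 ⊢ -b-> s2
  s2 = 0 ⊢ deadlocked
Q's transition system — 3 states:
  t0 = c.0 + 0\{a,d} + d.b.0 ⊢ -c-> t1, -d-> t2
  t1 = 0 ⊢ deadlocked
  t2 = b.0 ⊢ -b-> t1
Executing c from Q (initial set {t0}):
  after c @ step 1: {t1}
  — Q admits the full trace.
Executing c from P (initial set {s0}):
  after c @ step 1: ∅  — P cannot continue

trace-distinct — witness ⟨c⟩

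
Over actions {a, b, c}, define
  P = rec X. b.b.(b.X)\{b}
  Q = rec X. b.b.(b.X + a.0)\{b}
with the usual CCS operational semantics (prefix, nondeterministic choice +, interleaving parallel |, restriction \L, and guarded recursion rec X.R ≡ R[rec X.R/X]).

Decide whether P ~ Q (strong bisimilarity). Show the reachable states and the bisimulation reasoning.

not bisimilar

LTS(P): 3 reachable states
  u0 = rec X. b.b.(b.X)\{b} has moves --b--▸ u1
  u1 = b.(b.(rec X. b.b.(b.X)\{b}))\{b} has moves --b--▸ u2
  u2 = (b.(rec X. b.b.(b.X)\{b}))\{b} has moves ∅
LTS(Q): 4 reachable states
  v0 = rec X. b.b.(b.X + a.0)\{b} has moves --b--▸ v1
  v1 = b.(b.(rec X. b.b.(b.X + a.0)\{b}) + a.0)\{b} has moves --b--▸ v2
  v2 = (b.(rec X. b.b.(b.X + a.0)\{b}) + a.0)\{b} has moves --a--▸ v3
  v3 = 0\{b} has moves ∅
Bisimilarity quotient blocks:
  B0 = {u0}
  B1 = {u1}
  B2 = {u2, v3}
  B3 = {v0}
  B4 = {v1}
  B5 = {v2}
u0 ∈ B0, v0 ∈ B3 → different blocks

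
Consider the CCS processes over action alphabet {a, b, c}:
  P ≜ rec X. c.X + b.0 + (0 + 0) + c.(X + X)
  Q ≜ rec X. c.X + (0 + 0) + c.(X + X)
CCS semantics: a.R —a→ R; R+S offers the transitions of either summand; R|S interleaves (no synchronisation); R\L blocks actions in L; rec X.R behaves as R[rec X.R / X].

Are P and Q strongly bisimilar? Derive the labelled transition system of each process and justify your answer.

LTS(P): 3 reachable states
  u0 = rec X. c.X + b.0 + (0 + 0) + c.(X + X) has moves --b--▸ u1, --c--▸ u0, --c--▸ u2
  u1 = 0 has moves ·
  u2 = (rec X. c.X + b.0 + (0 + 0) + c.(X + X)) + (rec X. c.X + b.0 + (0 + 0) + c.(X + X)) has moves --b--▸ u1, --c--▸ u0, --c--▸ u2
LTS(Q): 2 reachable states
  v0 = rec X. c.X + (0 + 0) + c.(X + X) has moves --c--▸ v0, --c--▸ v1
  v1 = (rec X. c.X + (0 + 0) + c.(X + X)) + (rec X. c.X + (0 + 0) + c.(X + X)) has moves --c--▸ v0, --c--▸ v1
Partition-refinement fixed point:
  B0 = {u0, u2}
  B1 = {u1}
  B2 = {v0, v1}
u0 ∈ B0, v0 ∈ B2 → different blocks

P ≁ Q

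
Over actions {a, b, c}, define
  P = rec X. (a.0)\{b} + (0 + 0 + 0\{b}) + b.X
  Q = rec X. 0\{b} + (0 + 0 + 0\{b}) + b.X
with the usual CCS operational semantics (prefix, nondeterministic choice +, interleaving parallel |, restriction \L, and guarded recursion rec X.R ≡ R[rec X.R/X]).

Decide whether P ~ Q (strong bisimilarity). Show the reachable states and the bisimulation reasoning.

not bisimilar

LTS(P): 2 reachable states
  s0 = rec X. (a.0)\{b} + (0 + 0 + 0\{b}) + b.X → =a=> s1, =b=> s0
  s1 = 0\{b} → deadlocked
LTS(Q): 1 reachable states
  t0 = rec X. 0\{b} + (0 + 0 + 0\{b}) + b.X → =b=> t0
Partition-refinement fixed point:
  B0 = {s0}
  B1 = {s1}
  B2 = {t0}
s0 ∈ B0, t0 ∈ B2 → different blocks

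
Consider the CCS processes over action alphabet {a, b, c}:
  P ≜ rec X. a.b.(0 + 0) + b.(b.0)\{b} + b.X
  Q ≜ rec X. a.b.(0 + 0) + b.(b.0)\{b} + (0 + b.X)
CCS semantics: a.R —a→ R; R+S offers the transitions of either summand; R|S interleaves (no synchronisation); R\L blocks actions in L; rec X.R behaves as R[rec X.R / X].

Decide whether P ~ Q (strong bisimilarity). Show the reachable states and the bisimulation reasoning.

P ~ Q

P's transition system — 4 states:
  p0 = rec X. a.b.(0 + 0) + b.(b.0)\{b} + b.X ⊢ ··a··> p1, ··b··> p0, ··b··> p2
  p1 = b.(0 + 0) ⊢ ··b··> p3
  p2 = (b.0)\{b} ⊢ ·
  p3 = 0 + 0 ⊢ ·
Q's transition system — 4 states:
  q0 = rec X. a.b.(0 + 0) + b.(b.0)\{b} + (0 + b.X) ⊢ ··a··> q1, ··b··> q0, ··b··> q2
  q1 = b.(0 + 0) ⊢ ··b··> q3
  q2 = (b.0)\{b} ⊢ ·
  q3 = 0 + 0 ⊢ ·
Coarsest stable partition (strong bisimilarity classes):
  B0 = {p0, q0}
  B1 = {p1, q1}
  B2 = {p2, p3, q2, q3}
p0 ∈ B0, q0 ∈ B0 → same block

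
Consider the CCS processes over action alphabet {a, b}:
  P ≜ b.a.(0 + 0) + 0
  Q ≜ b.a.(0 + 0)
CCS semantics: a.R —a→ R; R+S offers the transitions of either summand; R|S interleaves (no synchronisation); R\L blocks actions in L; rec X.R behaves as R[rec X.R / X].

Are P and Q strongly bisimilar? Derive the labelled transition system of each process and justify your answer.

bisimilar

P's transition system — 3 states:
  u0 = b.a.(0 + 0) + 0 → =b=> u1
  u1 = a.(0 + 0) → =a=> u2
  u2 = 0 + 0 → deadlocked
Q's transition system — 3 states:
  v0 = b.a.(0 + 0) → =b=> v1
  v1 = a.(0 + 0) → =a=> v2
  v2 = 0 + 0 → deadlocked
Coarsest stable partition (strong bisimilarity classes):
  B0 = {u0, v0}
  B1 = {u1, v1}
  B2 = {u2, v2}
u0 ∈ B0, v0 ∈ B0 → same block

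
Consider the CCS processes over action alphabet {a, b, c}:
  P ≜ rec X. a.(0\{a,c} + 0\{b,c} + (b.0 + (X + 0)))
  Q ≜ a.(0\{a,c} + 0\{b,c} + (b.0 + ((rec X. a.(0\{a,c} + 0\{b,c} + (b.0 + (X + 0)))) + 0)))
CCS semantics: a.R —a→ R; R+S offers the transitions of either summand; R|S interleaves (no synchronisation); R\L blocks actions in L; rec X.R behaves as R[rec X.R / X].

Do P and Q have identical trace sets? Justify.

traces(P) = traces(Q)

Reachable graph of P (3 states):
  u0 = rec X. a.(0\{a,c} + 0\{b,c} + (b.0 + (X + 0))) :: —a→ u1
  u1 = 0\{a,c} + 0\{b,c} + (b.0 + ((rec X. a.(0\{a,c} + 0\{b,c} + (b.0 + (X + 0)))) + 0)) :: —a→ u1, —b→ u2
  u2 = 0 :: ∅
Reachable graph of Q (3 states):
  v0 = a.(0\{a,c} + 0\{b,c} + (b.0 + ((rec X. a.(0\{a,c} + 0\{b,c} + (b.0 + (X + 0)))) + 0))) :: —a→ v1
  v1 = 0\{a,c} + 0\{b,c} + (b.0 + ((rec X. a.(0\{a,c} + 0\{b,c} + (b.0 + (X + 0)))) + 0)) :: —a→ v1, —b→ v2
  v2 = 0 :: ∅
Partition-refinement fixed point:
  B0 = {u0, v0}
  B1 = {u1, v1}
  B2 = {u2, v2}
u0 ∈ B0, v0 ∈ B0 → same block
Bisimilar ⇒ trace-equivalent.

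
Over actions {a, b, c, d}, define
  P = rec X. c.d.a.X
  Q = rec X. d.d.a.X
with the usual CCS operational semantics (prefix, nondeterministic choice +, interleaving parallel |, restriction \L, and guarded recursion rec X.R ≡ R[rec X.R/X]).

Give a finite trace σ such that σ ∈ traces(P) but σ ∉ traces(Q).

c

LTS(P): 3 reachable states
  s0 = rec X. c.d.a.X → ··c··> s1
  s1 = d.a.(rec X. c.d.a.X) → ··d··> s2
  s2 = a.(rec X. c.d.a.X) → ··a··> s0
LTS(Q): 3 reachable states
  t0 = rec X. d.d.a.X → ··d··> t1
  t1 = d.a.(rec X. d.d.a.X) → ··d··> t2
  t2 = a.(rec X. d.d.a.X) → ··a··> t0
Trace ⟨c⟩ through P, begin at {s0}:
  step 1 (c): {s1}
  — P admits the full trace.
Trace ⟨c⟩ through Q, begin at {t0}:
  step 1 (c): ∅ (Q stuck)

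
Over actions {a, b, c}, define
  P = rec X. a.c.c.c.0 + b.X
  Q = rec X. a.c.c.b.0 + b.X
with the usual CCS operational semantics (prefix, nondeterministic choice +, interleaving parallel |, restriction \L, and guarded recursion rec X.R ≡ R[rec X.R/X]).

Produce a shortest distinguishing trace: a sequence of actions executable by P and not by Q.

LTS(P): 5 reachable states
  m0 = rec X. a.c.c.c.0 + b.X :: ··a··> m1, ··b··> m0
  m1 = c.c.c.0 :: ··c··> m2
  m2 = c.c.0 :: ··c··> m3
  m3 = c.0 :: ··c··> m4
  m4 = 0 :: ∅
LTS(Q): 5 reachable states
  n0 = rec X. a.c.c.b.0 + b.X :: ··a··> n1, ··b··> n0
  n1 = c.c.b.0 :: ··c··> n2
  n2 = c.b.0 :: ··c··> n3
  n3 = b.0 :: ··b··> n4
  n4 = 0 :: ∅
Run σ = ⟨accc⟩ on P: start {m0}
  step 1 (a): {m1}
  step 2 (c): {m2}
  step 3 (c): {m3}
  step 4 (c): {m4}
  — P admits the full trace.
Run σ = ⟨accc⟩ on Q: start {n0}
  step 1 (a): {n1}
  step 2 (c): {n2}
  step 3 (c): {n3}
  step 4 (c): ∅  — Q cannot continue

accc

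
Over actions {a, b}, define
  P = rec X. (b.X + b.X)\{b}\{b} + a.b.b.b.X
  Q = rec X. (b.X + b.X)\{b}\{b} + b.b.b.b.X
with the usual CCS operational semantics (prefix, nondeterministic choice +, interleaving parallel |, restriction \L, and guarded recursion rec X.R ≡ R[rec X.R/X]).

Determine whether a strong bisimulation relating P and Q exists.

not bisimilar

LTS(P): 4 reachable states
  m0 = rec X. (b.X + b.X)\{b}\{b} + a.b.b.b.X :: --a--▸ m1
  m1 = b.b.b.(rec X. (b.X + b.X)\{b}\{b} + a.b.b.b.X) :: --b--▸ m2
  m2 = b.b.(rec X. (b.X + b.X)\{b}\{b} + a.b.b.b.X) :: --b--▸ m3
  m3 = b.(rec X. (b.X + b.X)\{b}\{b} + a.b.b.b.X) :: --b--▸ m0
LTS(Q): 4 reachable states
  n0 = rec X. (b.X + b.X)\{b}\{b} + b.b.b.b.X :: --b--▸ n1
  n1 = b.b.b.(rec X. (b.X + b.X)\{b}\{b} + b.b.b.b.X) :: --b--▸ n2
  n2 = b.b.(rec X. (b.X + b.X)\{b}\{b} + b.b.b.b.X) :: --b--▸ n3
  n3 = b.(rec X. (b.X + b.X)\{b}\{b} + b.b.b.b.X) :: --b--▸ n0
Coarsest stable partition (strong bisimilarity classes):
  B0 = {m0}
  B1 = {m1}
  B2 = {m2}
  B3 = {m3}
  B4 = {n0, n1, n2, n3}
m0 ∈ B0, n0 ∈ B4 → different blocks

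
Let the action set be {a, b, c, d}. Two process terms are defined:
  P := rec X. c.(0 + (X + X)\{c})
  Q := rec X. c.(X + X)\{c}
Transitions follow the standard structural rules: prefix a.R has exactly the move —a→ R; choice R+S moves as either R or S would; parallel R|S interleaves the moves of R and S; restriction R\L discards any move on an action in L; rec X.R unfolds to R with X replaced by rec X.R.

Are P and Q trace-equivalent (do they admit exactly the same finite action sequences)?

trace-equivalent

P's transition system — 2 states:
  p0 = rec X. c.(0 + (X + X)\{c}) :: ··c··> p1
  p1 = 0 + ((rec X. c.(0 + (X + X)\{c})) + (rec X. c.(0 + (X + X)\{c})))\{c} :: deadlocked
Q's transition system — 2 states:
  q0 = rec X. c.(X + X)\{c} :: ··c··> q1
  q1 = ((rec X. c.(X + X)\{c}) + (rec X. c.(X + X)\{c}))\{c} :: deadlocked
Partition-refinement fixed point:
  B0 = {p0, q0}
  B1 = {p1, q1}
p0 ∈ B0, q0 ∈ B0 → same block
Bisimilar ⇒ trace-equivalent.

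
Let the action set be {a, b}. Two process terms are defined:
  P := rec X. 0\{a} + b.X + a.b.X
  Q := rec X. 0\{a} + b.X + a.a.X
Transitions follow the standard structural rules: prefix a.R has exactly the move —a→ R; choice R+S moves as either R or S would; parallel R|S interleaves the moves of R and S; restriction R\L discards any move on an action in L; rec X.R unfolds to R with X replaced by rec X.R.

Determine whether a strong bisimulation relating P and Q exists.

P's transition system — 2 states:
  p0 = rec X. 0\{a} + b.X + a.b.X has moves —a→ p1, —b→ p0
  p1 = b.(rec X. 0\{a} + b.X + a.b.X) has moves —b→ p0
Q's transition system — 2 states:
  q0 = rec X. 0\{a} + b.X + a.a.X has moves —a→ q1, —b→ q0
  q1 = a.(rec X. 0\{a} + b.X + a.a.X) has moves —a→ q0
Bisimilarity quotient blocks:
  B0 = {p0}
  B1 = {p1}
  B2 = {q0}
  B3 = {q1}
p0 ∈ B0, q0 ∈ B2 → different blocks

not bisimilar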